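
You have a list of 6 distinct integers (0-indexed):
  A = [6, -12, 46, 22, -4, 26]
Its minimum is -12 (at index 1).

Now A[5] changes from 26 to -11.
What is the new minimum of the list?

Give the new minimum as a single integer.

Old min = -12 (at index 1)
Change: A[5] 26 -> -11
Changed element was NOT the old min.
  New min = min(old_min, new_val) = min(-12, -11) = -12

Answer: -12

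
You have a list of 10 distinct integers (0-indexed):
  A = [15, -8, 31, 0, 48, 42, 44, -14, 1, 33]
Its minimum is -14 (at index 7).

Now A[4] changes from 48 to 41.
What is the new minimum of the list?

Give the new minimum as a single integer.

Answer: -14

Derivation:
Old min = -14 (at index 7)
Change: A[4] 48 -> 41
Changed element was NOT the old min.
  New min = min(old_min, new_val) = min(-14, 41) = -14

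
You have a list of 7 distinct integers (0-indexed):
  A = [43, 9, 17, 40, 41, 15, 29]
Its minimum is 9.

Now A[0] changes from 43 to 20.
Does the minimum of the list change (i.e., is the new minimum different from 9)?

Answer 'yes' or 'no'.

Answer: no

Derivation:
Old min = 9
Change: A[0] 43 -> 20
Changed element was NOT the min; min changes only if 20 < 9.
New min = 9; changed? no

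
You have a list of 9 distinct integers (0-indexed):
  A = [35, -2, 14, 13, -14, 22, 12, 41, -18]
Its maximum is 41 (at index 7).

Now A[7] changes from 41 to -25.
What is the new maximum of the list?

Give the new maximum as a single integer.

Old max = 41 (at index 7)
Change: A[7] 41 -> -25
Changed element WAS the max -> may need rescan.
  Max of remaining elements: 35
  New max = max(-25, 35) = 35

Answer: 35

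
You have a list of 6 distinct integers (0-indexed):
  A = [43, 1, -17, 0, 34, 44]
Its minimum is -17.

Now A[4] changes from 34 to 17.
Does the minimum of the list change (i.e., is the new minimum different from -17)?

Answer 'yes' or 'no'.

Answer: no

Derivation:
Old min = -17
Change: A[4] 34 -> 17
Changed element was NOT the min; min changes only if 17 < -17.
New min = -17; changed? no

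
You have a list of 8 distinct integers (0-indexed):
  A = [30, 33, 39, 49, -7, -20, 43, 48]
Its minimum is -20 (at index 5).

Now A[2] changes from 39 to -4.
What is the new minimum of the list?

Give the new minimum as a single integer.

Old min = -20 (at index 5)
Change: A[2] 39 -> -4
Changed element was NOT the old min.
  New min = min(old_min, new_val) = min(-20, -4) = -20

Answer: -20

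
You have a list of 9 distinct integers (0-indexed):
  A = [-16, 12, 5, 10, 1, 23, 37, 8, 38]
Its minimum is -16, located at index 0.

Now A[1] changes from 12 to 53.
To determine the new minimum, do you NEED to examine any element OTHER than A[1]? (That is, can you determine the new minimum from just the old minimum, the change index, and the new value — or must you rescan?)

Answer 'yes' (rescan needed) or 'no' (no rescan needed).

Answer: no

Derivation:
Old min = -16 at index 0
Change at index 1: 12 -> 53
Index 1 was NOT the min. New min = min(-16, 53). No rescan of other elements needed.
Needs rescan: no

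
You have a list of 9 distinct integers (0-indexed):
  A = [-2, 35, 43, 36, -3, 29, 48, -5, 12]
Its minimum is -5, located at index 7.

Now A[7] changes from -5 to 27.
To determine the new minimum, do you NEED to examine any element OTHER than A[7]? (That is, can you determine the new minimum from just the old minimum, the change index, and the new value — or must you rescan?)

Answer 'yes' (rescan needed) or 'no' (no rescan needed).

Answer: yes

Derivation:
Old min = -5 at index 7
Change at index 7: -5 -> 27
Index 7 WAS the min and new value 27 > old min -5. Must rescan other elements to find the new min.
Needs rescan: yes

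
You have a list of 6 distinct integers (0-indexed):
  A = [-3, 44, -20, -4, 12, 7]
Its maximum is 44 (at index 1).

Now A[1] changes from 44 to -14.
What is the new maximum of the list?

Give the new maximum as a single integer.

Answer: 12

Derivation:
Old max = 44 (at index 1)
Change: A[1] 44 -> -14
Changed element WAS the max -> may need rescan.
  Max of remaining elements: 12
  New max = max(-14, 12) = 12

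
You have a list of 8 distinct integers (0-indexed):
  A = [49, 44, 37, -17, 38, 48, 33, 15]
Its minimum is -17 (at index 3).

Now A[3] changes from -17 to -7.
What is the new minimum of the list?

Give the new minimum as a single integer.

Answer: -7

Derivation:
Old min = -17 (at index 3)
Change: A[3] -17 -> -7
Changed element WAS the min. Need to check: is -7 still <= all others?
  Min of remaining elements: 15
  New min = min(-7, 15) = -7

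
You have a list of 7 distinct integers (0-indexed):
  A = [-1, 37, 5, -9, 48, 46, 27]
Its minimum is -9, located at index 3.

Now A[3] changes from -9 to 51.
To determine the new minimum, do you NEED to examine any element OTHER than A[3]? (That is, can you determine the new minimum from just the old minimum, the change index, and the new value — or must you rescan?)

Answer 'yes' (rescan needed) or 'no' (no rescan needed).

Old min = -9 at index 3
Change at index 3: -9 -> 51
Index 3 WAS the min and new value 51 > old min -9. Must rescan other elements to find the new min.
Needs rescan: yes

Answer: yes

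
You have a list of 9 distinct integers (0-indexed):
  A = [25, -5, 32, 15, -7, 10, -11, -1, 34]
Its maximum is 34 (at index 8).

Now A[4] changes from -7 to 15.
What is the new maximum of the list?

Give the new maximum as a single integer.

Old max = 34 (at index 8)
Change: A[4] -7 -> 15
Changed element was NOT the old max.
  New max = max(old_max, new_val) = max(34, 15) = 34

Answer: 34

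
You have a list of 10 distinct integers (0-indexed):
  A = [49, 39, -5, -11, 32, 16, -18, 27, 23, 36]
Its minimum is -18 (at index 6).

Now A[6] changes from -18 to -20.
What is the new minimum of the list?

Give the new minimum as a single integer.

Answer: -20

Derivation:
Old min = -18 (at index 6)
Change: A[6] -18 -> -20
Changed element WAS the min. Need to check: is -20 still <= all others?
  Min of remaining elements: -11
  New min = min(-20, -11) = -20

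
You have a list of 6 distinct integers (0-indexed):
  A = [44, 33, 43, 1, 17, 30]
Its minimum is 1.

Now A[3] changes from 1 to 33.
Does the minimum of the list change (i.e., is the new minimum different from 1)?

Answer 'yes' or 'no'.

Answer: yes

Derivation:
Old min = 1
Change: A[3] 1 -> 33
Changed element was the min; new min must be rechecked.
New min = 17; changed? yes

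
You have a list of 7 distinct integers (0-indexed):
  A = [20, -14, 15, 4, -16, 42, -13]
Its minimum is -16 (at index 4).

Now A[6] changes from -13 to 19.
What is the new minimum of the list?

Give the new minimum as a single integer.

Old min = -16 (at index 4)
Change: A[6] -13 -> 19
Changed element was NOT the old min.
  New min = min(old_min, new_val) = min(-16, 19) = -16

Answer: -16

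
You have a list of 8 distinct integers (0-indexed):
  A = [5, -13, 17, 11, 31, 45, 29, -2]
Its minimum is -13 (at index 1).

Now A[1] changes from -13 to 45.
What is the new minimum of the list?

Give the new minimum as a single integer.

Old min = -13 (at index 1)
Change: A[1] -13 -> 45
Changed element WAS the min. Need to check: is 45 still <= all others?
  Min of remaining elements: -2
  New min = min(45, -2) = -2

Answer: -2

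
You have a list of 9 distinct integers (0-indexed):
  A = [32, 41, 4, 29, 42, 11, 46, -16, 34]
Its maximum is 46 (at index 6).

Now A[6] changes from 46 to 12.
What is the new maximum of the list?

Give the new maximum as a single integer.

Answer: 42

Derivation:
Old max = 46 (at index 6)
Change: A[6] 46 -> 12
Changed element WAS the max -> may need rescan.
  Max of remaining elements: 42
  New max = max(12, 42) = 42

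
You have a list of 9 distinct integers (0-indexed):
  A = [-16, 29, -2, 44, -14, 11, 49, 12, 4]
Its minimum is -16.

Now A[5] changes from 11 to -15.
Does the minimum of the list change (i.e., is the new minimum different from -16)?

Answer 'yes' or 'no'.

Old min = -16
Change: A[5] 11 -> -15
Changed element was NOT the min; min changes only if -15 < -16.
New min = -16; changed? no

Answer: no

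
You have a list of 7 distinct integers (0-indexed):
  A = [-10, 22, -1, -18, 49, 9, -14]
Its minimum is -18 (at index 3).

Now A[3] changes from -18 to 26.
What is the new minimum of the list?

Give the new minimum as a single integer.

Answer: -14

Derivation:
Old min = -18 (at index 3)
Change: A[3] -18 -> 26
Changed element WAS the min. Need to check: is 26 still <= all others?
  Min of remaining elements: -14
  New min = min(26, -14) = -14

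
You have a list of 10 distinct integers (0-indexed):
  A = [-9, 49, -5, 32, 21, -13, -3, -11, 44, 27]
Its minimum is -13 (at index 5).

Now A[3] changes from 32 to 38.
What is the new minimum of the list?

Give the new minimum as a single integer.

Answer: -13

Derivation:
Old min = -13 (at index 5)
Change: A[3] 32 -> 38
Changed element was NOT the old min.
  New min = min(old_min, new_val) = min(-13, 38) = -13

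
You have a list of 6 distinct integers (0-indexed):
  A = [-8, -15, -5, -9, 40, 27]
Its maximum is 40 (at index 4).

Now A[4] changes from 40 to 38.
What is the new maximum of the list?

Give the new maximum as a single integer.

Answer: 38

Derivation:
Old max = 40 (at index 4)
Change: A[4] 40 -> 38
Changed element WAS the max -> may need rescan.
  Max of remaining elements: 27
  New max = max(38, 27) = 38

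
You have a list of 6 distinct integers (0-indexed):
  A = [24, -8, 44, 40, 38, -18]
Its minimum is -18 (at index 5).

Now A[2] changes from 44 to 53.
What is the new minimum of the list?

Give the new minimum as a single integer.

Old min = -18 (at index 5)
Change: A[2] 44 -> 53
Changed element was NOT the old min.
  New min = min(old_min, new_val) = min(-18, 53) = -18

Answer: -18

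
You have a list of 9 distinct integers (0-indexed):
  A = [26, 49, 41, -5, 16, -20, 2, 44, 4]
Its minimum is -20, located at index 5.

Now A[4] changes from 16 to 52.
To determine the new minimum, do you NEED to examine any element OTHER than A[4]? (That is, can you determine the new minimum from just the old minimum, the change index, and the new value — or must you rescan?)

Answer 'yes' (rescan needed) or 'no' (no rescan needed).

Answer: no

Derivation:
Old min = -20 at index 5
Change at index 4: 16 -> 52
Index 4 was NOT the min. New min = min(-20, 52). No rescan of other elements needed.
Needs rescan: no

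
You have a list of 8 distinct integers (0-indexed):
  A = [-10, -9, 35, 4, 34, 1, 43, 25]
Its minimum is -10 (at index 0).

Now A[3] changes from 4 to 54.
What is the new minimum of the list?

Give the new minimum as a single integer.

Answer: -10

Derivation:
Old min = -10 (at index 0)
Change: A[3] 4 -> 54
Changed element was NOT the old min.
  New min = min(old_min, new_val) = min(-10, 54) = -10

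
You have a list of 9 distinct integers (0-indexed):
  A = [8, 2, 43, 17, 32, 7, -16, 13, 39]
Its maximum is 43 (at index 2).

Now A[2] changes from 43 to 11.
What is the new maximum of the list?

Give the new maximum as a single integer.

Old max = 43 (at index 2)
Change: A[2] 43 -> 11
Changed element WAS the max -> may need rescan.
  Max of remaining elements: 39
  New max = max(11, 39) = 39

Answer: 39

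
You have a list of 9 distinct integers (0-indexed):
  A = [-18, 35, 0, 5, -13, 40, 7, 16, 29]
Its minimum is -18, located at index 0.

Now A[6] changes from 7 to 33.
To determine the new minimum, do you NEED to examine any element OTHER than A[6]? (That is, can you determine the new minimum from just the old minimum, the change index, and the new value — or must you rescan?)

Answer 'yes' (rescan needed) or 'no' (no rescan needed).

Old min = -18 at index 0
Change at index 6: 7 -> 33
Index 6 was NOT the min. New min = min(-18, 33). No rescan of other elements needed.
Needs rescan: no

Answer: no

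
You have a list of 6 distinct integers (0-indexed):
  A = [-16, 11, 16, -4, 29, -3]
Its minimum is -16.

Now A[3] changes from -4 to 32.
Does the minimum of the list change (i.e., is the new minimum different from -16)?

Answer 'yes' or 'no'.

Old min = -16
Change: A[3] -4 -> 32
Changed element was NOT the min; min changes only if 32 < -16.
New min = -16; changed? no

Answer: no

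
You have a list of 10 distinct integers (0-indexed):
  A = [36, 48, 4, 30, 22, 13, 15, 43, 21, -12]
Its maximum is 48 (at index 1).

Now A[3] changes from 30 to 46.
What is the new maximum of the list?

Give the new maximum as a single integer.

Answer: 48

Derivation:
Old max = 48 (at index 1)
Change: A[3] 30 -> 46
Changed element was NOT the old max.
  New max = max(old_max, new_val) = max(48, 46) = 48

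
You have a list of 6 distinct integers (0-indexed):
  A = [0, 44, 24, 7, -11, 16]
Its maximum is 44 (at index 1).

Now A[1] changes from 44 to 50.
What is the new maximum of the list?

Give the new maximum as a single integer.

Old max = 44 (at index 1)
Change: A[1] 44 -> 50
Changed element WAS the max -> may need rescan.
  Max of remaining elements: 24
  New max = max(50, 24) = 50

Answer: 50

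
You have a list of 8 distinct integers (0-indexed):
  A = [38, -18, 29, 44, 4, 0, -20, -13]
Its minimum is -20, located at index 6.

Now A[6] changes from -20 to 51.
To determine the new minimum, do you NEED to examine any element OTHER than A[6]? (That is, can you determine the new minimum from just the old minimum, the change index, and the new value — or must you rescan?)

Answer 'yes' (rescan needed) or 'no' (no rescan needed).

Answer: yes

Derivation:
Old min = -20 at index 6
Change at index 6: -20 -> 51
Index 6 WAS the min and new value 51 > old min -20. Must rescan other elements to find the new min.
Needs rescan: yes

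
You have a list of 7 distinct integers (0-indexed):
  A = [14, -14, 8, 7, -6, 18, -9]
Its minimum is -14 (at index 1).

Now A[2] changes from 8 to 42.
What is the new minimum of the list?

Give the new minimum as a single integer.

Old min = -14 (at index 1)
Change: A[2] 8 -> 42
Changed element was NOT the old min.
  New min = min(old_min, new_val) = min(-14, 42) = -14

Answer: -14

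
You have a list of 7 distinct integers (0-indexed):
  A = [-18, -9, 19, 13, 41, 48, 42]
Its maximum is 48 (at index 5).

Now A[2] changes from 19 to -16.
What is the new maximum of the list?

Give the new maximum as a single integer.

Old max = 48 (at index 5)
Change: A[2] 19 -> -16
Changed element was NOT the old max.
  New max = max(old_max, new_val) = max(48, -16) = 48

Answer: 48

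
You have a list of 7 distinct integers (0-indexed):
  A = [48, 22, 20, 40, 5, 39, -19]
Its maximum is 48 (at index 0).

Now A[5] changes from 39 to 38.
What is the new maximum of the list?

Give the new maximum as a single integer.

Answer: 48

Derivation:
Old max = 48 (at index 0)
Change: A[5] 39 -> 38
Changed element was NOT the old max.
  New max = max(old_max, new_val) = max(48, 38) = 48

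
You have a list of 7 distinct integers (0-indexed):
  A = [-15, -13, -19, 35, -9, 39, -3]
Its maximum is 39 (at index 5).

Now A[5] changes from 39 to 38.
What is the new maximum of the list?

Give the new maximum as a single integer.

Answer: 38

Derivation:
Old max = 39 (at index 5)
Change: A[5] 39 -> 38
Changed element WAS the max -> may need rescan.
  Max of remaining elements: 35
  New max = max(38, 35) = 38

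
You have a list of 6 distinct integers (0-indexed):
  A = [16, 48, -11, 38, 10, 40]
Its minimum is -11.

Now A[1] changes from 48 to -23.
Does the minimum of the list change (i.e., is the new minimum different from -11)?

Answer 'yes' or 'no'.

Old min = -11
Change: A[1] 48 -> -23
Changed element was NOT the min; min changes only if -23 < -11.
New min = -23; changed? yes

Answer: yes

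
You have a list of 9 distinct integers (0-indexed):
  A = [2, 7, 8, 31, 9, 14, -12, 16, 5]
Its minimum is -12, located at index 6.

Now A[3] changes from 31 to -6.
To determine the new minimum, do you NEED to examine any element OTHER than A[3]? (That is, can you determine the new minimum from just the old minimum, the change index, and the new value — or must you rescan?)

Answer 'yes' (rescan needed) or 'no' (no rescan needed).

Answer: no

Derivation:
Old min = -12 at index 6
Change at index 3: 31 -> -6
Index 3 was NOT the min. New min = min(-12, -6). No rescan of other elements needed.
Needs rescan: no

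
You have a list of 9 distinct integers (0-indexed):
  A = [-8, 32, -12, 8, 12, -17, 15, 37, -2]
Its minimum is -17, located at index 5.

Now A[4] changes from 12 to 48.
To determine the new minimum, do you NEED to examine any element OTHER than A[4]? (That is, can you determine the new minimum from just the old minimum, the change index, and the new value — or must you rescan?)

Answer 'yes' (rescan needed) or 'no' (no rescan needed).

Old min = -17 at index 5
Change at index 4: 12 -> 48
Index 4 was NOT the min. New min = min(-17, 48). No rescan of other elements needed.
Needs rescan: no

Answer: no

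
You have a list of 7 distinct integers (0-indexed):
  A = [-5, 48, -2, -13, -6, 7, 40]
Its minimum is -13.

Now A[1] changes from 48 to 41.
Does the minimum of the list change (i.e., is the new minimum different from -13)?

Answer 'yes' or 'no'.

Old min = -13
Change: A[1] 48 -> 41
Changed element was NOT the min; min changes only if 41 < -13.
New min = -13; changed? no

Answer: no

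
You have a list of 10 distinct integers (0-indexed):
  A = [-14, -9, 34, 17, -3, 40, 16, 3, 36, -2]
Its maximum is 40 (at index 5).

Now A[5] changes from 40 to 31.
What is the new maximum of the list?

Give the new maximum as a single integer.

Old max = 40 (at index 5)
Change: A[5] 40 -> 31
Changed element WAS the max -> may need rescan.
  Max of remaining elements: 36
  New max = max(31, 36) = 36

Answer: 36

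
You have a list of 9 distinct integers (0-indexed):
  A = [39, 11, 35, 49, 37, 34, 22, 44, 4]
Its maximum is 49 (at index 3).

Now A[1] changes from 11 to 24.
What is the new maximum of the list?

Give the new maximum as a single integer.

Answer: 49

Derivation:
Old max = 49 (at index 3)
Change: A[1] 11 -> 24
Changed element was NOT the old max.
  New max = max(old_max, new_val) = max(49, 24) = 49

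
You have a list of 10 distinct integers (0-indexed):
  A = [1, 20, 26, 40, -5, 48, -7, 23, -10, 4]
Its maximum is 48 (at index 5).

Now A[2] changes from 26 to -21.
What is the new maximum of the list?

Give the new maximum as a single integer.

Old max = 48 (at index 5)
Change: A[2] 26 -> -21
Changed element was NOT the old max.
  New max = max(old_max, new_val) = max(48, -21) = 48

Answer: 48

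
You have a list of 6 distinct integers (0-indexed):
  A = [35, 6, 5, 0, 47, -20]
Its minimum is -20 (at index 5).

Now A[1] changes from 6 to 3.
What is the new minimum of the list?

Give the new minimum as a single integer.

Answer: -20

Derivation:
Old min = -20 (at index 5)
Change: A[1] 6 -> 3
Changed element was NOT the old min.
  New min = min(old_min, new_val) = min(-20, 3) = -20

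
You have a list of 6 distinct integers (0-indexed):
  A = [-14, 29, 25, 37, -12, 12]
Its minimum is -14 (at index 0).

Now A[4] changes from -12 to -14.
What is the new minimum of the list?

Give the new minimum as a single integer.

Old min = -14 (at index 0)
Change: A[4] -12 -> -14
Changed element was NOT the old min.
  New min = min(old_min, new_val) = min(-14, -14) = -14

Answer: -14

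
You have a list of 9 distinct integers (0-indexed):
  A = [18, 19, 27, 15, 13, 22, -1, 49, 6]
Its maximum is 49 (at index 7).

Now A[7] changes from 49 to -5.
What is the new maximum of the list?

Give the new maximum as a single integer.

Answer: 27

Derivation:
Old max = 49 (at index 7)
Change: A[7] 49 -> -5
Changed element WAS the max -> may need rescan.
  Max of remaining elements: 27
  New max = max(-5, 27) = 27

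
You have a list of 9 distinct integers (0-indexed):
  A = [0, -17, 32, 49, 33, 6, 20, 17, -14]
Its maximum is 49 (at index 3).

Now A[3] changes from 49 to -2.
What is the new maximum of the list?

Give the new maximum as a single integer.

Old max = 49 (at index 3)
Change: A[3] 49 -> -2
Changed element WAS the max -> may need rescan.
  Max of remaining elements: 33
  New max = max(-2, 33) = 33

Answer: 33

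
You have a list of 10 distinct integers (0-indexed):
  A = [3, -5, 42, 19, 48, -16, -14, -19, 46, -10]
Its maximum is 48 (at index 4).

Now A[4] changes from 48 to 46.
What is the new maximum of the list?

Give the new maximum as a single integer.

Answer: 46

Derivation:
Old max = 48 (at index 4)
Change: A[4] 48 -> 46
Changed element WAS the max -> may need rescan.
  Max of remaining elements: 46
  New max = max(46, 46) = 46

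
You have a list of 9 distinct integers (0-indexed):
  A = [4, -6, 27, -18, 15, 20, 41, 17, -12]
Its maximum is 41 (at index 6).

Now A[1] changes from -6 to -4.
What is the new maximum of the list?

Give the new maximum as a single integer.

Old max = 41 (at index 6)
Change: A[1] -6 -> -4
Changed element was NOT the old max.
  New max = max(old_max, new_val) = max(41, -4) = 41

Answer: 41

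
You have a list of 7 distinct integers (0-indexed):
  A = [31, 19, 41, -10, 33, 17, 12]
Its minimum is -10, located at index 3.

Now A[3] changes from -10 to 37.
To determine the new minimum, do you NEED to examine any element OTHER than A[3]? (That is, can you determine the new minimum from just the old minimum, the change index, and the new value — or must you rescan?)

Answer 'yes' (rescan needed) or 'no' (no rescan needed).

Old min = -10 at index 3
Change at index 3: -10 -> 37
Index 3 WAS the min and new value 37 > old min -10. Must rescan other elements to find the new min.
Needs rescan: yes

Answer: yes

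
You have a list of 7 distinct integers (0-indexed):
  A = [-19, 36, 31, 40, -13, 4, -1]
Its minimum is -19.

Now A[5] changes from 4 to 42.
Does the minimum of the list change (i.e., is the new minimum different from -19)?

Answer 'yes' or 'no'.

Answer: no

Derivation:
Old min = -19
Change: A[5] 4 -> 42
Changed element was NOT the min; min changes only if 42 < -19.
New min = -19; changed? no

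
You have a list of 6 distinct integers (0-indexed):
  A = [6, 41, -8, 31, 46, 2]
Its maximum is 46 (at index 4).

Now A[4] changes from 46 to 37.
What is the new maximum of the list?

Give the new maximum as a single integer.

Old max = 46 (at index 4)
Change: A[4] 46 -> 37
Changed element WAS the max -> may need rescan.
  Max of remaining elements: 41
  New max = max(37, 41) = 41

Answer: 41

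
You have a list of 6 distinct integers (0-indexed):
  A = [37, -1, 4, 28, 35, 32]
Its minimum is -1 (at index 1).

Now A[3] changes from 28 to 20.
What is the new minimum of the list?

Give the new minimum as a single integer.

Old min = -1 (at index 1)
Change: A[3] 28 -> 20
Changed element was NOT the old min.
  New min = min(old_min, new_val) = min(-1, 20) = -1

Answer: -1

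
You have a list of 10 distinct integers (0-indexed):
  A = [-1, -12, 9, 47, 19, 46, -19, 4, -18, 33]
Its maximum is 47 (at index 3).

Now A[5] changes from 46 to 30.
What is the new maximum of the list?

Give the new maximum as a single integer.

Old max = 47 (at index 3)
Change: A[5] 46 -> 30
Changed element was NOT the old max.
  New max = max(old_max, new_val) = max(47, 30) = 47

Answer: 47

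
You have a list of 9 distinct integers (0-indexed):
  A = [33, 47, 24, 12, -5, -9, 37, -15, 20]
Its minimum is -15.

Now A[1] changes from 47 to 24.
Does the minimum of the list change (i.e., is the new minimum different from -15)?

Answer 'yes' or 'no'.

Old min = -15
Change: A[1] 47 -> 24
Changed element was NOT the min; min changes only if 24 < -15.
New min = -15; changed? no

Answer: no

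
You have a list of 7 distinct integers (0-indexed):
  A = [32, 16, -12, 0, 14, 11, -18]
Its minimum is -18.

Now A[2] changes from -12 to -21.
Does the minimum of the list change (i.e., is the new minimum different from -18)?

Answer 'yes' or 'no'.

Answer: yes

Derivation:
Old min = -18
Change: A[2] -12 -> -21
Changed element was NOT the min; min changes only if -21 < -18.
New min = -21; changed? yes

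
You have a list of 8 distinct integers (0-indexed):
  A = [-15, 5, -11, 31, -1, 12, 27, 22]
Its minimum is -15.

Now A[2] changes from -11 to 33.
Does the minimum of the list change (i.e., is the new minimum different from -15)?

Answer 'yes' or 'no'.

Answer: no

Derivation:
Old min = -15
Change: A[2] -11 -> 33
Changed element was NOT the min; min changes only if 33 < -15.
New min = -15; changed? no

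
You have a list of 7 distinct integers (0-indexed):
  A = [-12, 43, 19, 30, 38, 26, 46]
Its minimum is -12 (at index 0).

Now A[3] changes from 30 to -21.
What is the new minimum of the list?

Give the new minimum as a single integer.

Answer: -21

Derivation:
Old min = -12 (at index 0)
Change: A[3] 30 -> -21
Changed element was NOT the old min.
  New min = min(old_min, new_val) = min(-12, -21) = -21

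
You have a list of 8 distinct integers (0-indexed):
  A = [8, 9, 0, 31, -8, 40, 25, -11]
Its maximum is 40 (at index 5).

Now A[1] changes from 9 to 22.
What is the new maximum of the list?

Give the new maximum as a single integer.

Answer: 40

Derivation:
Old max = 40 (at index 5)
Change: A[1] 9 -> 22
Changed element was NOT the old max.
  New max = max(old_max, new_val) = max(40, 22) = 40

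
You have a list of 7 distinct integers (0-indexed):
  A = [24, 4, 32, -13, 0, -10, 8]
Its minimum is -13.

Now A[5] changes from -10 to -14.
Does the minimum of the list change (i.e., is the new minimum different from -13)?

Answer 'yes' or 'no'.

Old min = -13
Change: A[5] -10 -> -14
Changed element was NOT the min; min changes only if -14 < -13.
New min = -14; changed? yes

Answer: yes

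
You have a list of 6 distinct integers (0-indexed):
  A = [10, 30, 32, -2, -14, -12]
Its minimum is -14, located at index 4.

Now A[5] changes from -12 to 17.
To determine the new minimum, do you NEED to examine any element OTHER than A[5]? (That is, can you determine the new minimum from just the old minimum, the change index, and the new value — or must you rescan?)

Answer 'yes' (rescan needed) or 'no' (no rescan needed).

Answer: no

Derivation:
Old min = -14 at index 4
Change at index 5: -12 -> 17
Index 5 was NOT the min. New min = min(-14, 17). No rescan of other elements needed.
Needs rescan: no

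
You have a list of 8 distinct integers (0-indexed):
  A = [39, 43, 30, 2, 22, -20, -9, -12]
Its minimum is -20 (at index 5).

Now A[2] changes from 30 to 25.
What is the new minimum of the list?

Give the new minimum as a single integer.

Old min = -20 (at index 5)
Change: A[2] 30 -> 25
Changed element was NOT the old min.
  New min = min(old_min, new_val) = min(-20, 25) = -20

Answer: -20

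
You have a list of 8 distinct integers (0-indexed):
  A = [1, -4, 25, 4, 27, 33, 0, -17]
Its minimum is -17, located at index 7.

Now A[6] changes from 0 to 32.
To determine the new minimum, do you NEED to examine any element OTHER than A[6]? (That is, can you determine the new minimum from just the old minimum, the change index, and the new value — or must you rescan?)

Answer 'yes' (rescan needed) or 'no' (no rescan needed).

Old min = -17 at index 7
Change at index 6: 0 -> 32
Index 6 was NOT the min. New min = min(-17, 32). No rescan of other elements needed.
Needs rescan: no

Answer: no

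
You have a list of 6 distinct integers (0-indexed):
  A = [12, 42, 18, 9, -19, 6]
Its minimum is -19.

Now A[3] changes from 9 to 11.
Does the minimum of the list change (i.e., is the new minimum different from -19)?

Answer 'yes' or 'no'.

Old min = -19
Change: A[3] 9 -> 11
Changed element was NOT the min; min changes only if 11 < -19.
New min = -19; changed? no

Answer: no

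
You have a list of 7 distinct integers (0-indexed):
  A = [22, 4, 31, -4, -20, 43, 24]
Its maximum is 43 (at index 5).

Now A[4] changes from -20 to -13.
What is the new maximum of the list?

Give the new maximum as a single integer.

Answer: 43

Derivation:
Old max = 43 (at index 5)
Change: A[4] -20 -> -13
Changed element was NOT the old max.
  New max = max(old_max, new_val) = max(43, -13) = 43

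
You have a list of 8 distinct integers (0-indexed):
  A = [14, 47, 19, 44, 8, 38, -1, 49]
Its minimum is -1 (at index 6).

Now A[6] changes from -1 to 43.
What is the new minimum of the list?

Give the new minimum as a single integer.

Answer: 8

Derivation:
Old min = -1 (at index 6)
Change: A[6] -1 -> 43
Changed element WAS the min. Need to check: is 43 still <= all others?
  Min of remaining elements: 8
  New min = min(43, 8) = 8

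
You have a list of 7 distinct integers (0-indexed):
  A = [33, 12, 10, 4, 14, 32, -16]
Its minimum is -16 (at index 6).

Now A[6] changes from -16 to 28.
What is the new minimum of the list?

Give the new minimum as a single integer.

Old min = -16 (at index 6)
Change: A[6] -16 -> 28
Changed element WAS the min. Need to check: is 28 still <= all others?
  Min of remaining elements: 4
  New min = min(28, 4) = 4

Answer: 4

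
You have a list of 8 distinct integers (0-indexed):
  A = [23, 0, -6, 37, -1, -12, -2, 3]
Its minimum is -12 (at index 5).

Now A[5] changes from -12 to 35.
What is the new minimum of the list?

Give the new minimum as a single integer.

Old min = -12 (at index 5)
Change: A[5] -12 -> 35
Changed element WAS the min. Need to check: is 35 still <= all others?
  Min of remaining elements: -6
  New min = min(35, -6) = -6

Answer: -6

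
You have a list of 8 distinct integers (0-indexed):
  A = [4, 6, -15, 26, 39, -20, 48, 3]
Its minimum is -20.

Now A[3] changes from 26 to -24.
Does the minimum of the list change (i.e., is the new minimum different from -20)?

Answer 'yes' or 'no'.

Answer: yes

Derivation:
Old min = -20
Change: A[3] 26 -> -24
Changed element was NOT the min; min changes only if -24 < -20.
New min = -24; changed? yes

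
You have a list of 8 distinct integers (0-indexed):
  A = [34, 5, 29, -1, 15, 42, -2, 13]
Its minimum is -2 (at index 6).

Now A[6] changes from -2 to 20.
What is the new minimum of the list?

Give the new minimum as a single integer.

Old min = -2 (at index 6)
Change: A[6] -2 -> 20
Changed element WAS the min. Need to check: is 20 still <= all others?
  Min of remaining elements: -1
  New min = min(20, -1) = -1

Answer: -1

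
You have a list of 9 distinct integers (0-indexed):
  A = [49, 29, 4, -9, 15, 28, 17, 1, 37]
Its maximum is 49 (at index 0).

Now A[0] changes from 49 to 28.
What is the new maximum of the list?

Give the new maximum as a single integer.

Answer: 37

Derivation:
Old max = 49 (at index 0)
Change: A[0] 49 -> 28
Changed element WAS the max -> may need rescan.
  Max of remaining elements: 37
  New max = max(28, 37) = 37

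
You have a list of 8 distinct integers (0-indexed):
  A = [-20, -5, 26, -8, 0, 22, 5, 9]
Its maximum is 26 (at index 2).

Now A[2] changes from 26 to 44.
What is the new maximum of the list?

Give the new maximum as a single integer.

Old max = 26 (at index 2)
Change: A[2] 26 -> 44
Changed element WAS the max -> may need rescan.
  Max of remaining elements: 22
  New max = max(44, 22) = 44

Answer: 44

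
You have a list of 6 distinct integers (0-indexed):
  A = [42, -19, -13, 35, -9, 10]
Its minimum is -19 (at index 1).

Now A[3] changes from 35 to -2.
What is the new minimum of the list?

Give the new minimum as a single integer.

Answer: -19

Derivation:
Old min = -19 (at index 1)
Change: A[3] 35 -> -2
Changed element was NOT the old min.
  New min = min(old_min, new_val) = min(-19, -2) = -19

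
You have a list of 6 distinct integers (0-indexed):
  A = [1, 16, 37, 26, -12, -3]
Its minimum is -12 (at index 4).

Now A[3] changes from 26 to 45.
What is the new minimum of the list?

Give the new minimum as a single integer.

Answer: -12

Derivation:
Old min = -12 (at index 4)
Change: A[3] 26 -> 45
Changed element was NOT the old min.
  New min = min(old_min, new_val) = min(-12, 45) = -12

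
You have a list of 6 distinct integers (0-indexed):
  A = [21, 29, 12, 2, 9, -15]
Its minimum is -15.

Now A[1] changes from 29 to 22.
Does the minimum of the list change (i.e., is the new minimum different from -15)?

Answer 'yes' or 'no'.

Old min = -15
Change: A[1] 29 -> 22
Changed element was NOT the min; min changes only if 22 < -15.
New min = -15; changed? no

Answer: no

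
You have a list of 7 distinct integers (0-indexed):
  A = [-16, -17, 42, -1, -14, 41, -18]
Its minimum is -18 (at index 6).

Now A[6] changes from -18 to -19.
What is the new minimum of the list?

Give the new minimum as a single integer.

Answer: -19

Derivation:
Old min = -18 (at index 6)
Change: A[6] -18 -> -19
Changed element WAS the min. Need to check: is -19 still <= all others?
  Min of remaining elements: -17
  New min = min(-19, -17) = -19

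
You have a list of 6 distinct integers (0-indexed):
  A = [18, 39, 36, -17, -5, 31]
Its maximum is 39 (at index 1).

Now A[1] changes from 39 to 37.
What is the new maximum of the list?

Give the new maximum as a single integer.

Answer: 37

Derivation:
Old max = 39 (at index 1)
Change: A[1] 39 -> 37
Changed element WAS the max -> may need rescan.
  Max of remaining elements: 36
  New max = max(37, 36) = 37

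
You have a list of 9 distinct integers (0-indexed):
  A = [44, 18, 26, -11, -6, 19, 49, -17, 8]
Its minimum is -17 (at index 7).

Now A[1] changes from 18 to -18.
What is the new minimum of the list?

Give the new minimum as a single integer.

Old min = -17 (at index 7)
Change: A[1] 18 -> -18
Changed element was NOT the old min.
  New min = min(old_min, new_val) = min(-17, -18) = -18

Answer: -18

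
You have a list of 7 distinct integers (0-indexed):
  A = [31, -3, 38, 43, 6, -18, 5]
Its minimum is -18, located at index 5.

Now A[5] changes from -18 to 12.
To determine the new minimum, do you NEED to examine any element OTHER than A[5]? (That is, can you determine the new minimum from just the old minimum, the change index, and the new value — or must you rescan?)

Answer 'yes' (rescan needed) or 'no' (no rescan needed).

Old min = -18 at index 5
Change at index 5: -18 -> 12
Index 5 WAS the min and new value 12 > old min -18. Must rescan other elements to find the new min.
Needs rescan: yes

Answer: yes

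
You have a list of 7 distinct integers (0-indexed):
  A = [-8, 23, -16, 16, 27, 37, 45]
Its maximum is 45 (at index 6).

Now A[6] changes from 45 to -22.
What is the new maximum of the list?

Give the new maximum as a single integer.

Answer: 37

Derivation:
Old max = 45 (at index 6)
Change: A[6] 45 -> -22
Changed element WAS the max -> may need rescan.
  Max of remaining elements: 37
  New max = max(-22, 37) = 37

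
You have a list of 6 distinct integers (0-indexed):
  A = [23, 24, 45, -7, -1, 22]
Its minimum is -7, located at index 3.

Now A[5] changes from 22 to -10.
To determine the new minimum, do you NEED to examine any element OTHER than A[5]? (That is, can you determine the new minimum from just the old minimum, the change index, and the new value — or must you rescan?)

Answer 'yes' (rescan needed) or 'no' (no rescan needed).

Answer: no

Derivation:
Old min = -7 at index 3
Change at index 5: 22 -> -10
Index 5 was NOT the min. New min = min(-7, -10). No rescan of other elements needed.
Needs rescan: no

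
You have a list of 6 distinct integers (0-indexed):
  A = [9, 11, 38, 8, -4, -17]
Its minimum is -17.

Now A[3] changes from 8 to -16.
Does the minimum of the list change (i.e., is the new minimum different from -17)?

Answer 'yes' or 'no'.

Old min = -17
Change: A[3] 8 -> -16
Changed element was NOT the min; min changes only if -16 < -17.
New min = -17; changed? no

Answer: no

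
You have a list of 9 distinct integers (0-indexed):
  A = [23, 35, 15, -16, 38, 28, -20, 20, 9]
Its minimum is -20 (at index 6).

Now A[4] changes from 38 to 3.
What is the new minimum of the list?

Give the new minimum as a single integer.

Answer: -20

Derivation:
Old min = -20 (at index 6)
Change: A[4] 38 -> 3
Changed element was NOT the old min.
  New min = min(old_min, new_val) = min(-20, 3) = -20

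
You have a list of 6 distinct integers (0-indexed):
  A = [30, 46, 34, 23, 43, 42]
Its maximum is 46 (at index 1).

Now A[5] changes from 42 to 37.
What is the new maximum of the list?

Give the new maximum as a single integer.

Answer: 46

Derivation:
Old max = 46 (at index 1)
Change: A[5] 42 -> 37
Changed element was NOT the old max.
  New max = max(old_max, new_val) = max(46, 37) = 46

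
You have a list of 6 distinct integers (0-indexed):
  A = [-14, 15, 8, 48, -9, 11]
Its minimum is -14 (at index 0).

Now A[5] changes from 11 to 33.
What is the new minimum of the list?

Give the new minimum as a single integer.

Old min = -14 (at index 0)
Change: A[5] 11 -> 33
Changed element was NOT the old min.
  New min = min(old_min, new_val) = min(-14, 33) = -14

Answer: -14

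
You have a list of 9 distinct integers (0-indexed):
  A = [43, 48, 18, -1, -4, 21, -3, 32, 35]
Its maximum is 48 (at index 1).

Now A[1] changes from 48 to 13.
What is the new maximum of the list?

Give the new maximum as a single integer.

Old max = 48 (at index 1)
Change: A[1] 48 -> 13
Changed element WAS the max -> may need rescan.
  Max of remaining elements: 43
  New max = max(13, 43) = 43

Answer: 43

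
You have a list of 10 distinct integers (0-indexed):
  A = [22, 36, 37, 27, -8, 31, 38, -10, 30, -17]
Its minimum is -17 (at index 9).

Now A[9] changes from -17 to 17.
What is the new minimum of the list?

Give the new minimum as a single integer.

Old min = -17 (at index 9)
Change: A[9] -17 -> 17
Changed element WAS the min. Need to check: is 17 still <= all others?
  Min of remaining elements: -10
  New min = min(17, -10) = -10

Answer: -10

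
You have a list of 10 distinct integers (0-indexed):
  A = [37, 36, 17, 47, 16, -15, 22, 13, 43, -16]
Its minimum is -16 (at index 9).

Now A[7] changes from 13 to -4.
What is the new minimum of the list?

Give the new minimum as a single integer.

Old min = -16 (at index 9)
Change: A[7] 13 -> -4
Changed element was NOT the old min.
  New min = min(old_min, new_val) = min(-16, -4) = -16

Answer: -16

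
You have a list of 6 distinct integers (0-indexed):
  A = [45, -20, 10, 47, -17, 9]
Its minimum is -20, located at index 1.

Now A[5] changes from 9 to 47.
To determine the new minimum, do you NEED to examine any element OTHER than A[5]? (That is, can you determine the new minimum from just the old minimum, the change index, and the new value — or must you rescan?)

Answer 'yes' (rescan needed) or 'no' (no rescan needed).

Answer: no

Derivation:
Old min = -20 at index 1
Change at index 5: 9 -> 47
Index 5 was NOT the min. New min = min(-20, 47). No rescan of other elements needed.
Needs rescan: no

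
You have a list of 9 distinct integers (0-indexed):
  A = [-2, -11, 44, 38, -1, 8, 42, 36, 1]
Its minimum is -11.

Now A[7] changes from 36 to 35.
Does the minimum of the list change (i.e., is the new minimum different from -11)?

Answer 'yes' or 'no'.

Answer: no

Derivation:
Old min = -11
Change: A[7] 36 -> 35
Changed element was NOT the min; min changes only if 35 < -11.
New min = -11; changed? no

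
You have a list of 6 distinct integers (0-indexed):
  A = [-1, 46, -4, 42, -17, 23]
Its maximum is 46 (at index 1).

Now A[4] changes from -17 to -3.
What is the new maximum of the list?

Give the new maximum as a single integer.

Answer: 46

Derivation:
Old max = 46 (at index 1)
Change: A[4] -17 -> -3
Changed element was NOT the old max.
  New max = max(old_max, new_val) = max(46, -3) = 46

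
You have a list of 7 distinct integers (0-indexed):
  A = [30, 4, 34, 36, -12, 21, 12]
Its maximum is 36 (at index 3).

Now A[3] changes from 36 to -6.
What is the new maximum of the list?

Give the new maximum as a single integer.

Old max = 36 (at index 3)
Change: A[3] 36 -> -6
Changed element WAS the max -> may need rescan.
  Max of remaining elements: 34
  New max = max(-6, 34) = 34

Answer: 34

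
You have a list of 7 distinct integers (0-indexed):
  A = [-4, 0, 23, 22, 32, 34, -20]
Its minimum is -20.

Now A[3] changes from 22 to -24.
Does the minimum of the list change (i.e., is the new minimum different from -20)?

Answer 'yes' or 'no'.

Answer: yes

Derivation:
Old min = -20
Change: A[3] 22 -> -24
Changed element was NOT the min; min changes only if -24 < -20.
New min = -24; changed? yes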